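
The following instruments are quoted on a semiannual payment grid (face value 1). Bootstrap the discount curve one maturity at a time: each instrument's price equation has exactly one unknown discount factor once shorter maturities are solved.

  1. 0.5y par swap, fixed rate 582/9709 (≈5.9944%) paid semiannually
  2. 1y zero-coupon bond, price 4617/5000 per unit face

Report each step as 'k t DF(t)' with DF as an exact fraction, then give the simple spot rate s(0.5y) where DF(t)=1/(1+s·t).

step 1 [0.5y] swap r/2=291/9709: DF=(1 − 291/9709·(0))/(1+291/9709) = 9709/10000 ≈ 0.970900
step 2 [1y] zero: DF = P = 4617/5000 ≈ 0.923400

1 1/2 9709/10000
2 1 4617/5000
s(0.5y) = (1/(9709/10000) − 1)/(1/2) = 582/9709 ≈ 5.9944%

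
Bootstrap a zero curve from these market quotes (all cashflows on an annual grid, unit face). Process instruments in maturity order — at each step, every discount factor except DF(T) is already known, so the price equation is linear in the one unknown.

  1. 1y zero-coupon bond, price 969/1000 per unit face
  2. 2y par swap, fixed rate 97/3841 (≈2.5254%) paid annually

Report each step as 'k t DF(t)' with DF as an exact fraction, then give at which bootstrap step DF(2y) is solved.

1 1 969/1000
2 2 1903/2000
DF(2y) is solved at step 2

step 1 [1y] zero: DF = P = 969/1000 ≈ 0.969000
step 2 [2y] swap r/1=97/3841: DF=(1 − 97/3841·(0.969000))/(1+97/3841) = 1903/2000 ≈ 0.951500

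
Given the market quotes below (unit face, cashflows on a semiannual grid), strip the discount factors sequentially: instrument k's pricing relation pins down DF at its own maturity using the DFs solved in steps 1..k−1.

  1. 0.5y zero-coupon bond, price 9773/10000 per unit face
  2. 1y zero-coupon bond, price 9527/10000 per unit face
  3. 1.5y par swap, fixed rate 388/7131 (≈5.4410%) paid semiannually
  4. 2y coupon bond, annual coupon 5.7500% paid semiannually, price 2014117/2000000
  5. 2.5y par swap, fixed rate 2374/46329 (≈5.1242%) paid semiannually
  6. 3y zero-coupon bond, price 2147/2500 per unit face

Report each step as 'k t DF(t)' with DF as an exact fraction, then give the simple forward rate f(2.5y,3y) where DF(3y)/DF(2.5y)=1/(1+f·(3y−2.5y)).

1 1/2 9773/10000
2 1 9527/10000
3 3/2 1153/1250
4 2 562/625
5 5/2 8813/10000
6 3 2147/2500
f(2.5y,3y) = ((8813/10000)/(2147/2500) − 1)/(1/2) = 225/4294 ≈ 5.2399%

step 1 [0.5y] zero: DF = P = 9773/10000 ≈ 0.977300
step 2 [1y] zero: DF = P = 9527/10000 ≈ 0.952700
step 3 [1.5y] swap r/2=194/7131: DF=(1 − 194/7131·(0.977300+0.952700))/(1+194/7131) = 1153/1250 ≈ 0.922400
step 4 [2y] bond c/2=23/800: DF=(2014117/2000000 − 23/800·(0.977300+0.952700+0.922400))/(1+23/800) = 562/625 ≈ 0.899200
step 5 [2.5y] swap r/2=1187/46329: DF=(1 − 1187/46329·(0.977300+0.952700+0.922400+0.899200))/(1+1187/46329) = 8813/10000 ≈ 0.881300
step 6 [3y] zero: DF = P = 2147/2500 ≈ 0.858800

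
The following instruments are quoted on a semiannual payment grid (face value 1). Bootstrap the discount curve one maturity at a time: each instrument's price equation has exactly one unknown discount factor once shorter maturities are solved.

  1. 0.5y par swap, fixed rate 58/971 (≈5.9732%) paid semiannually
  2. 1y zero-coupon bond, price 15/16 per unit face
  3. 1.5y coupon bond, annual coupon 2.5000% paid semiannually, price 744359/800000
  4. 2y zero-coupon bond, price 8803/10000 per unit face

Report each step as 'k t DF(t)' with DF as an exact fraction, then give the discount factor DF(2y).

step 1 [0.5y] swap r/2=29/971: DF=(1 − 29/971·(0))/(1+29/971) = 971/1000 ≈ 0.971000
step 2 [1y] zero: DF = P = 15/16 ≈ 0.937500
step 3 [1.5y] bond c/2=1/80: DF=(744359/800000 − 1/80·(0.971000+0.937500))/(1+1/80) = 4477/5000 ≈ 0.895400
step 4 [2y] zero: DF = P = 8803/10000 ≈ 0.880300

1 1/2 971/1000
2 1 15/16
3 3/2 4477/5000
4 2 8803/10000
DF(2y) = 8803/10000 ≈ 0.880300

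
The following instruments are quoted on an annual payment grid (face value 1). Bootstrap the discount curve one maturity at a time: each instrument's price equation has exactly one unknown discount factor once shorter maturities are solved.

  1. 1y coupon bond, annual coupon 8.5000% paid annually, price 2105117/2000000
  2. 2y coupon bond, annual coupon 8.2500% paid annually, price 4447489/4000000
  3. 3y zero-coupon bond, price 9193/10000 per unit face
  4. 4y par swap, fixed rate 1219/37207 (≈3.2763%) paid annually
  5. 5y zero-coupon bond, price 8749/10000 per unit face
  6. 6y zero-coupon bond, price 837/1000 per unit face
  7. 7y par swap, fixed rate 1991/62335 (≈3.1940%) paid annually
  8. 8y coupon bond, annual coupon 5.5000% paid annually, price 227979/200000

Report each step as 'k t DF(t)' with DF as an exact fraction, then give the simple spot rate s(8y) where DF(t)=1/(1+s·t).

1 1 9701/10000
2 2 2383/2500
3 3 9193/10000
4 4 8781/10000
5 5 8749/10000
6 6 837/1000
7 7 8009/10000
8 8 1511/2000
s(8y) = (1/(1511/2000) − 1)/(8) = 489/12088 ≈ 4.0453%

step 1 [1y] bond c/1=17/200: DF=(2105117/2000000 − 17/200·(0))/(1+17/200) = 9701/10000 ≈ 0.970100
step 2 [2y] bond c/1=33/400: DF=(4447489/4000000 − 33/400·(0.970100))/(1+33/400) = 2383/2500 ≈ 0.953200
step 3 [3y] zero: DF = P = 9193/10000 ≈ 0.919300
step 4 [4y] swap r/1=1219/37207: DF=(1 − 1219/37207·(0.970100+0.953200+0.919300))/(1+1219/37207) = 8781/10000 ≈ 0.878100
step 5 [5y] zero: DF = P = 8749/10000 ≈ 0.874900
step 6 [6y] zero: DF = P = 837/1000 ≈ 0.837000
step 7 [7y] swap r/1=1991/62335: DF=(1 − 1991/62335·(0.970100+0.953200+0.919300+0.878100+0.874900+0.837000))/(1+1991/62335) = 8009/10000 ≈ 0.800900
step 8 [8y] bond c/1=11/200: DF=(227979/200000 − 11/200·(0.970100+0.953200+0.919300+0.878100+0.874900+0.837000+0.800900))/(1+11/200) = 1511/2000 ≈ 0.755500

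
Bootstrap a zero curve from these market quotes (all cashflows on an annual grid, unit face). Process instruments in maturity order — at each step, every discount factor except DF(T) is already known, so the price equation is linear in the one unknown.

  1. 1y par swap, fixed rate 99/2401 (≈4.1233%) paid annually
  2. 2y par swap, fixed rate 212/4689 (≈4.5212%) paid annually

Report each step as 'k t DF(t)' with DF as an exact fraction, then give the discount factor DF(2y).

step 1 [1y] swap r/1=99/2401: DF=(1 − 99/2401·(0))/(1+99/2401) = 2401/2500 ≈ 0.960400
step 2 [2y] swap r/1=212/4689: DF=(1 − 212/4689·(0.960400))/(1+212/4689) = 572/625 ≈ 0.915200

1 1 2401/2500
2 2 572/625
DF(2y) = 572/625 ≈ 0.915200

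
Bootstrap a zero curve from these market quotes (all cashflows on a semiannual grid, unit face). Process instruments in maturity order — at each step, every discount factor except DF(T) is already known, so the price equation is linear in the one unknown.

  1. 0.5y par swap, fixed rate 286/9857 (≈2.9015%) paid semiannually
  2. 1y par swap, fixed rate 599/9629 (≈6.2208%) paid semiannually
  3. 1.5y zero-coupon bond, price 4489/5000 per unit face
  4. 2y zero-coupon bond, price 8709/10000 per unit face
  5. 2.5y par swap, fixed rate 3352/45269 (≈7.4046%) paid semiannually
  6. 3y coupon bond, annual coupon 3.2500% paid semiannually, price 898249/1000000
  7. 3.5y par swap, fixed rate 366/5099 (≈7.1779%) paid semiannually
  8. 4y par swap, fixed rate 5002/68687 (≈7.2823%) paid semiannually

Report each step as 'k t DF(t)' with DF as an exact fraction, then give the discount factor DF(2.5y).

1 1/2 9857/10000
2 1 9401/10000
3 3/2 4489/5000
4 2 8709/10000
5 5/2 2081/2500
6 3 1623/2000
7 7/2 1951/2500
8 4 7499/10000
DF(2.5y) = 2081/2500 ≈ 0.832400

step 1 [0.5y] swap r/2=143/9857: DF=(1 − 143/9857·(0))/(1+143/9857) = 9857/10000 ≈ 0.985700
step 2 [1y] swap r/2=599/19258: DF=(1 − 599/19258·(0.985700))/(1+599/19258) = 9401/10000 ≈ 0.940100
step 3 [1.5y] zero: DF = P = 4489/5000 ≈ 0.897800
step 4 [2y] zero: DF = P = 8709/10000 ≈ 0.870900
step 5 [2.5y] swap r/2=1676/45269: DF=(1 − 1676/45269·(0.985700+0.940100+0.897800+0.870900))/(1+1676/45269) = 2081/2500 ≈ 0.832400
step 6 [3y] bond c/2=13/800: DF=(898249/1000000 − 13/800·(0.985700+0.940100+0.897800+0.870900+0.832400))/(1+13/800) = 1623/2000 ≈ 0.811500
step 7 [3.5y] swap r/2=183/5099: DF=(1 − 183/5099·(0.985700+0.940100+0.897800+0.870900+0.832400+0.811500))/(1+183/5099) = 1951/2500 ≈ 0.780400
step 8 [4y] swap r/2=2501/68687: DF=(1 − 2501/68687·(0.985700+0.940100+0.897800+0.870900+0.832400+0.811500+0.780400))/(1+2501/68687) = 7499/10000 ≈ 0.749900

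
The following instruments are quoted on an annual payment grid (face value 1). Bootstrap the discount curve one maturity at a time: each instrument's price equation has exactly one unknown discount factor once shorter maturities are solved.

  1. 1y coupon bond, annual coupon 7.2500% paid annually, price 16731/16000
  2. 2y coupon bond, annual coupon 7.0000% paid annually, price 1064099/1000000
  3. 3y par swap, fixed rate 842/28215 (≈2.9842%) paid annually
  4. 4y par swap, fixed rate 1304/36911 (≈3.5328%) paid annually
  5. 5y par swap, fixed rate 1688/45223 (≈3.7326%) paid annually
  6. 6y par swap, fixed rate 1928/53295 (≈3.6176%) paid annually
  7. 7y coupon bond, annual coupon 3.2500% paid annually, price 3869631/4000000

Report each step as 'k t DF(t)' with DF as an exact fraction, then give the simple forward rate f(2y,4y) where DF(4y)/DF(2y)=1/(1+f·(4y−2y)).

1 1 39/40
2 2 9307/10000
3 3 4579/5000
4 4 1087/1250
5 5 1039/1250
6 6 1009/1250
7 7 1923/2500
f(2y,4y) = ((9307/10000)/(1087/1250) − 1)/(2) = 611/17392 ≈ 3.5131%

step 1 [1y] bond c/1=29/400: DF=(16731/16000 − 29/400·(0))/(1+29/400) = 39/40 ≈ 0.975000
step 2 [2y] bond c/1=7/100: DF=(1064099/1000000 − 7/100·(0.975000))/(1+7/100) = 9307/10000 ≈ 0.930700
step 3 [3y] swap r/1=842/28215: DF=(1 − 842/28215·(0.975000+0.930700))/(1+842/28215) = 4579/5000 ≈ 0.915800
step 4 [4y] swap r/1=1304/36911: DF=(1 − 1304/36911·(0.975000+0.930700+0.915800))/(1+1304/36911) = 1087/1250 ≈ 0.869600
step 5 [5y] swap r/1=1688/45223: DF=(1 − 1688/45223·(0.975000+0.930700+0.915800+0.869600))/(1+1688/45223) = 1039/1250 ≈ 0.831200
step 6 [6y] swap r/1=1928/53295: DF=(1 − 1928/53295·(0.975000+0.930700+0.915800+0.869600+0.831200))/(1+1928/53295) = 1009/1250 ≈ 0.807200
step 7 [7y] bond c/1=13/400: DF=(3869631/4000000 − 13/400·(0.975000+0.930700+0.915800+0.869600+0.831200+0.807200))/(1+13/400) = 1923/2500 ≈ 0.769200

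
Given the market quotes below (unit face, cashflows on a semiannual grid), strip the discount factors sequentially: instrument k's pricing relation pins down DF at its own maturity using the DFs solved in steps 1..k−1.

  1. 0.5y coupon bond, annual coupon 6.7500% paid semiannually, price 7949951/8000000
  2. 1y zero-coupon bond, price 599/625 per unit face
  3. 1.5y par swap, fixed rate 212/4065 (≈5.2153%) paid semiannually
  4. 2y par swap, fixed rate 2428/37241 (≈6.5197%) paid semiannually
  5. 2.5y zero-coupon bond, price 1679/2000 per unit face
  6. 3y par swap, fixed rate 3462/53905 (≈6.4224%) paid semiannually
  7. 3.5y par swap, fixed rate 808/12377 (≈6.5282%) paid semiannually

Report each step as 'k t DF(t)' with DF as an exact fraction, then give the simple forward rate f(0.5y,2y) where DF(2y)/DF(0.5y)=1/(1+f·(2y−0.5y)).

step 1 [0.5y] bond c/2=27/800: DF=(7949951/8000000 − 27/800·(0))/(1+27/800) = 9613/10000 ≈ 0.961300
step 2 [1y] zero: DF = P = 599/625 ≈ 0.958400
step 3 [1.5y] swap r/2=106/4065: DF=(1 − 106/4065·(0.961300+0.958400))/(1+106/4065) = 4629/5000 ≈ 0.925800
step 4 [2y] swap r/2=1214/37241: DF=(1 − 1214/37241·(0.961300+0.958400+0.925800))/(1+1214/37241) = 4393/5000 ≈ 0.878600
step 5 [2.5y] zero: DF = P = 1679/2000 ≈ 0.839500
step 6 [3y] swap r/2=1731/53905: DF=(1 − 1731/53905·(0.961300+0.958400+0.925800+0.878600+0.839500))/(1+1731/53905) = 8269/10000 ≈ 0.826900
step 7 [3.5y] swap r/2=404/12377: DF=(1 − 404/12377·(0.961300+0.958400+0.925800+0.878600+0.839500+0.826900))/(1+404/12377) = 399/500 ≈ 0.798000

1 1/2 9613/10000
2 1 599/625
3 3/2 4629/5000
4 2 4393/5000
5 5/2 1679/2000
6 3 8269/10000
7 7/2 399/500
f(0.5y,2y) = ((9613/10000)/(4393/5000) − 1)/(3/2) = 827/13179 ≈ 6.2751%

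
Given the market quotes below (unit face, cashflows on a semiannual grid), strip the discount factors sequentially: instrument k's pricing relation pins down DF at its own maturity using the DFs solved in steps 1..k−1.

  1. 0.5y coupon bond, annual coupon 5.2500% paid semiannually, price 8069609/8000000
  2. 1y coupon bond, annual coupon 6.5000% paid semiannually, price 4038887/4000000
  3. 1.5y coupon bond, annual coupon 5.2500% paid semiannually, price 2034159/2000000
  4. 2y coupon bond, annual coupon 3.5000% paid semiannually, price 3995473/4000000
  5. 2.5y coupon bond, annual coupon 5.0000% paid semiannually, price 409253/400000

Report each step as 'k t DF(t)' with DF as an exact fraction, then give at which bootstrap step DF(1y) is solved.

step 1 [0.5y] bond c/2=21/800: DF=(8069609/8000000 − 21/800·(0))/(1+21/800) = 9829/10000 ≈ 0.982900
step 2 [1y] bond c/2=13/400: DF=(4038887/4000000 − 13/400·(0.982900))/(1+13/400) = 947/1000 ≈ 0.947000
step 3 [1.5y] bond c/2=21/800: DF=(2034159/2000000 − 21/800·(0.982900+0.947000))/(1+21/800) = 9417/10000 ≈ 0.941700
step 4 [2y] bond c/2=7/400: DF=(3995473/4000000 − 7/400·(0.982900+0.947000+0.941700))/(1+7/400) = 9323/10000 ≈ 0.932300
step 5 [2.5y] bond c/2=1/40: DF=(409253/400000 − 1/40·(0.982900+0.947000+0.941700+0.932300))/(1+1/40) = 4527/5000 ≈ 0.905400

1 1/2 9829/10000
2 1 947/1000
3 3/2 9417/10000
4 2 9323/10000
5 5/2 4527/5000
DF(1y) is solved at step 2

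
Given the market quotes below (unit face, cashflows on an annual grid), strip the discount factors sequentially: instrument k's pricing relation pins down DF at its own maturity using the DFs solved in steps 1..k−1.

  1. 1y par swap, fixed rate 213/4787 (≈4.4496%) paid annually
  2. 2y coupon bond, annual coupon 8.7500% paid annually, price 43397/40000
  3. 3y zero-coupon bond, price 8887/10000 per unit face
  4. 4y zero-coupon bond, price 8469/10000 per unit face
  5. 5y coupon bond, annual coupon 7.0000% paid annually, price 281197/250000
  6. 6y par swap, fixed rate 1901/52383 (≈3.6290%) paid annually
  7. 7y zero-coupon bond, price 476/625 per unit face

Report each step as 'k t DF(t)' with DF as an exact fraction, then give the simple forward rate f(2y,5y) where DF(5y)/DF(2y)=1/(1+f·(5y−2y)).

1 1 4787/5000
2 2 4603/5000
3 3 8887/10000
4 4 8469/10000
5 5 2037/2500
6 6 8099/10000
7 7 476/625
f(2y,5y) = ((4603/5000)/(2037/2500) − 1)/(3) = 529/12222 ≈ 4.3283%

step 1 [1y] swap r/1=213/4787: DF=(1 − 213/4787·(0))/(1+213/4787) = 4787/5000 ≈ 0.957400
step 2 [2y] bond c/1=7/80: DF=(43397/40000 − 7/80·(0.957400))/(1+7/80) = 4603/5000 ≈ 0.920600
step 3 [3y] zero: DF = P = 8887/10000 ≈ 0.888700
step 4 [4y] zero: DF = P = 8469/10000 ≈ 0.846900
step 5 [5y] bond c/1=7/100: DF=(281197/250000 − 7/100·(0.957400+0.920600+0.888700+0.846900))/(1+7/100) = 2037/2500 ≈ 0.814800
step 6 [6y] swap r/1=1901/52383: DF=(1 − 1901/52383·(0.957400+0.920600+0.888700+0.846900+0.814800))/(1+1901/52383) = 8099/10000 ≈ 0.809900
step 7 [7y] zero: DF = P = 476/625 ≈ 0.761600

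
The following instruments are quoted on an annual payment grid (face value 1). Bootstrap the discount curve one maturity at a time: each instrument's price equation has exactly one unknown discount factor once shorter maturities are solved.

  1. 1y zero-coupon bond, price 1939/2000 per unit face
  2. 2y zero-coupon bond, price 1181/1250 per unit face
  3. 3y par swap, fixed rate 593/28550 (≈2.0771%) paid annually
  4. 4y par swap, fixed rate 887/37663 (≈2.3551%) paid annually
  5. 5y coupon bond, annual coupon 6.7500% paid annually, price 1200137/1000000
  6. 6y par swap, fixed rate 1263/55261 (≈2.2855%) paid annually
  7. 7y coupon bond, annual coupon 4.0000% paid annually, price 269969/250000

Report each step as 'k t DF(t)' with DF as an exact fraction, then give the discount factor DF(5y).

step 1 [1y] zero: DF = P = 1939/2000 ≈ 0.969500
step 2 [2y] zero: DF = P = 1181/1250 ≈ 0.944800
step 3 [3y] swap r/1=593/28550: DF=(1 − 593/28550·(0.969500+0.944800))/(1+593/28550) = 9407/10000 ≈ 0.940700
step 4 [4y] swap r/1=887/37663: DF=(1 − 887/37663·(0.969500+0.944800+0.940700))/(1+887/37663) = 9113/10000 ≈ 0.911300
step 5 [5y] bond c/1=27/400: DF=(1200137/1000000 − 27/400·(0.969500+0.944800+0.940700+0.911300))/(1+27/400) = 8861/10000 ≈ 0.886100
step 6 [6y] swap r/1=1263/55261: DF=(1 − 1263/55261·(0.969500+0.944800+0.940700+0.911300+0.886100))/(1+1263/55261) = 8737/10000 ≈ 0.873700
step 7 [7y] bond c/1=1/25: DF=(269969/250000 − 1/25·(0.969500+0.944800+0.940700+0.911300+0.886100+0.873700))/(1+1/25) = 4129/5000 ≈ 0.825800

1 1 1939/2000
2 2 1181/1250
3 3 9407/10000
4 4 9113/10000
5 5 8861/10000
6 6 8737/10000
7 7 4129/5000
DF(5y) = 8861/10000 ≈ 0.886100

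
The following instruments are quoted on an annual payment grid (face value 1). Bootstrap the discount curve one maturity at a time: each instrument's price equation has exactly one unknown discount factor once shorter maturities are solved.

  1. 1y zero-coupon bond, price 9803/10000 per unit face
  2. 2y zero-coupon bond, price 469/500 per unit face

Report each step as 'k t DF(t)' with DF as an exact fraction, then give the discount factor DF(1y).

step 1 [1y] zero: DF = P = 9803/10000 ≈ 0.980300
step 2 [2y] zero: DF = P = 469/500 ≈ 0.938000

1 1 9803/10000
2 2 469/500
DF(1y) = 9803/10000 ≈ 0.980300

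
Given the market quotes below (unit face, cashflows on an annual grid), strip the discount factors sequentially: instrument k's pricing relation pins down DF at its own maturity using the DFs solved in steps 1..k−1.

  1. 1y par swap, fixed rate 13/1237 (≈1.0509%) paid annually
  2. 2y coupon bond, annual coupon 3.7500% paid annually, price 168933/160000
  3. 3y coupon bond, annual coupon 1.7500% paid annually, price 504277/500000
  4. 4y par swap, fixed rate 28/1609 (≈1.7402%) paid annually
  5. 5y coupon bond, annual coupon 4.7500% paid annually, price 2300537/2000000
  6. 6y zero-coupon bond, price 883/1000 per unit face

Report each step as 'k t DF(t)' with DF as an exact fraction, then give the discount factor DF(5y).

1 1 1237/1250
2 2 9819/10000
3 3 9573/10000
4 4 583/625
5 5 923/1000
6 6 883/1000
DF(5y) = 923/1000 ≈ 0.923000

step 1 [1y] swap r/1=13/1237: DF=(1 − 13/1237·(0))/(1+13/1237) = 1237/1250 ≈ 0.989600
step 2 [2y] bond c/1=3/80: DF=(168933/160000 − 3/80·(0.989600))/(1+3/80) = 9819/10000 ≈ 0.981900
step 3 [3y] bond c/1=7/400: DF=(504277/500000 − 7/400·(0.989600+0.981900))/(1+7/400) = 9573/10000 ≈ 0.957300
step 4 [4y] swap r/1=28/1609: DF=(1 − 28/1609·(0.989600+0.981900+0.957300))/(1+28/1609) = 583/625 ≈ 0.932800
step 5 [5y] bond c/1=19/400: DF=(2300537/2000000 − 19/400·(0.989600+0.981900+0.957300+0.932800))/(1+19/400) = 923/1000 ≈ 0.923000
step 6 [6y] zero: DF = P = 883/1000 ≈ 0.883000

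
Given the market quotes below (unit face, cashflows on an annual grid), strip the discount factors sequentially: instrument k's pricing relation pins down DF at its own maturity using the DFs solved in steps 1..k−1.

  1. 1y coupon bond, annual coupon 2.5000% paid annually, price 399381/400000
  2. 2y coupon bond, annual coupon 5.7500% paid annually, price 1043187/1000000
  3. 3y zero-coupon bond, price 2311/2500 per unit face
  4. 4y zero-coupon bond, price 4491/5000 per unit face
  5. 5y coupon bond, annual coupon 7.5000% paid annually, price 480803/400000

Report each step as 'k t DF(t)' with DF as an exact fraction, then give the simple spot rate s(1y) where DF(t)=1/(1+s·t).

1 1 9741/10000
2 2 1867/2000
3 3 2311/2500
4 4 4491/5000
5 5 8579/10000
s(1y) = (1/(9741/10000) − 1)/(1) = 259/9741 ≈ 2.6589%

step 1 [1y] bond c/1=1/40: DF=(399381/400000 − 1/40·(0))/(1+1/40) = 9741/10000 ≈ 0.974100
step 2 [2y] bond c/1=23/400: DF=(1043187/1000000 − 23/400·(0.974100))/(1+23/400) = 1867/2000 ≈ 0.933500
step 3 [3y] zero: DF = P = 2311/2500 ≈ 0.924400
step 4 [4y] zero: DF = P = 4491/5000 ≈ 0.898200
step 5 [5y] bond c/1=3/40: DF=(480803/400000 − 3/40·(0.974100+0.933500+0.924400+0.898200))/(1+3/40) = 8579/10000 ≈ 0.857900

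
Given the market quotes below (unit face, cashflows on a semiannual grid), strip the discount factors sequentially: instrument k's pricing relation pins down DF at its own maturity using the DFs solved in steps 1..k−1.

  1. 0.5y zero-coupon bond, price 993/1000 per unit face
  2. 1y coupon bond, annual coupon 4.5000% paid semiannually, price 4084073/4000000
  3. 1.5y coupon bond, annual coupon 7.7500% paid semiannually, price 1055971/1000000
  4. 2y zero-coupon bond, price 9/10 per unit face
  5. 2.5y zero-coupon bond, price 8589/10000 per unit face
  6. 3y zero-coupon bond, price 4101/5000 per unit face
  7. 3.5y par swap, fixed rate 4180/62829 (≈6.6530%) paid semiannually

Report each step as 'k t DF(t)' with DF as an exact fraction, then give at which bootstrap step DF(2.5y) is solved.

step 1 [0.5y] zero: DF = P = 993/1000 ≈ 0.993000
step 2 [1y] bond c/2=9/400: DF=(4084073/4000000 − 9/400·(0.993000))/(1+9/400) = 9767/10000 ≈ 0.976700
step 3 [1.5y] bond c/2=31/800: DF=(1055971/1000000 − 31/800·(0.993000+0.976700))/(1+31/800) = 9431/10000 ≈ 0.943100
step 4 [2y] zero: DF = P = 9/10 ≈ 0.900000
step 5 [2.5y] zero: DF = P = 8589/10000 ≈ 0.858900
step 6 [3y] zero: DF = P = 4101/5000 ≈ 0.820200
step 7 [3.5y] swap r/2=2090/62829: DF=(1 − 2090/62829·(0.993000+0.976700+0.943100+0.900000+0.858900+0.820200))/(1+2090/62829) = 791/1000 ≈ 0.791000

1 1/2 993/1000
2 1 9767/10000
3 3/2 9431/10000
4 2 9/10
5 5/2 8589/10000
6 3 4101/5000
7 7/2 791/1000
DF(2.5y) is solved at step 5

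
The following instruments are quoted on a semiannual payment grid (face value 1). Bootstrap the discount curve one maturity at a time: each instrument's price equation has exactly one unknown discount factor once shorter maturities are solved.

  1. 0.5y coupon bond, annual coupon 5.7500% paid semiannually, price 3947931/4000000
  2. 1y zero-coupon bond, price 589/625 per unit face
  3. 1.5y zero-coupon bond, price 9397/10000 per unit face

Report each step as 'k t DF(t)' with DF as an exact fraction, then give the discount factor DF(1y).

1 1/2 4797/5000
2 1 589/625
3 3/2 9397/10000
DF(1y) = 589/625 ≈ 0.942400

step 1 [0.5y] bond c/2=23/800: DF=(3947931/4000000 − 23/800·(0))/(1+23/800) = 4797/5000 ≈ 0.959400
step 2 [1y] zero: DF = P = 589/625 ≈ 0.942400
step 3 [1.5y] zero: DF = P = 9397/10000 ≈ 0.939700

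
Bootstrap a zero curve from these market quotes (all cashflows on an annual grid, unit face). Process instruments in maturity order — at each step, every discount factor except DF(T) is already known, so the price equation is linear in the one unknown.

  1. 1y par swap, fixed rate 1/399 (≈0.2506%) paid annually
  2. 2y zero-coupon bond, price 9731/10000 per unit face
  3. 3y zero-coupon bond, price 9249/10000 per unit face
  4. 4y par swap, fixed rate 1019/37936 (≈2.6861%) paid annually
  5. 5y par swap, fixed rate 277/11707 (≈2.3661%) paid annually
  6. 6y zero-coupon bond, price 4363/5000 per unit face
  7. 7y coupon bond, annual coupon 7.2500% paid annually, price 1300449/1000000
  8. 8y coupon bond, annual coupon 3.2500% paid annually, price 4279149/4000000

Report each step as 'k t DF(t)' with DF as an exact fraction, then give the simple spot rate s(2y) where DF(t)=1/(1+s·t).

step 1 [1y] swap r/1=1/399: DF=(1 − 1/399·(0))/(1+1/399) = 399/400 ≈ 0.997500
step 2 [2y] zero: DF = P = 9731/10000 ≈ 0.973100
step 3 [3y] zero: DF = P = 9249/10000 ≈ 0.924900
step 4 [4y] swap r/1=1019/37936: DF=(1 − 1019/37936·(0.997500+0.973100+0.924900))/(1+1019/37936) = 8981/10000 ≈ 0.898100
step 5 [5y] swap r/1=277/11707: DF=(1 − 277/11707·(0.997500+0.973100+0.924900+0.898100))/(1+277/11707) = 2223/2500 ≈ 0.889200
step 6 [6y] zero: DF = P = 4363/5000 ≈ 0.872600
step 7 [7y] bond c/1=29/400: DF=(1300449/1000000 − 29/400·(0.997500+0.973100+0.924900+0.898100+0.889200+0.872600))/(1+29/400) = 837/1000 ≈ 0.837000
step 8 [8y] bond c/1=13/400: DF=(4279149/4000000 − 13/400·(0.997500+0.973100+0.924900+0.898100+0.889200+0.872600+0.837000))/(1+13/400) = 8349/10000 ≈ 0.834900

1 1 399/400
2 2 9731/10000
3 3 9249/10000
4 4 8981/10000
5 5 2223/2500
6 6 4363/5000
7 7 837/1000
8 8 8349/10000
s(2y) = (1/(9731/10000) − 1)/(2) = 269/19462 ≈ 1.3822%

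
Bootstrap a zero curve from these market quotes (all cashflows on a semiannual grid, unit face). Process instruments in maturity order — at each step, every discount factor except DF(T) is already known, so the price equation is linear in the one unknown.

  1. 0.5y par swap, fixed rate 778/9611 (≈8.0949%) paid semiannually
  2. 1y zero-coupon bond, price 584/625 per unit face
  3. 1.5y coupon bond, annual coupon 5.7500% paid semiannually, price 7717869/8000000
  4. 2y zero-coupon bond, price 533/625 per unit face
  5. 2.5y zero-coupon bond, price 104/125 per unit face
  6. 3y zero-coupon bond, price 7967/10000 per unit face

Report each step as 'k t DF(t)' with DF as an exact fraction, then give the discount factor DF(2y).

1 1/2 9611/10000
2 1 584/625
3 3/2 553/625
4 2 533/625
5 5/2 104/125
6 3 7967/10000
DF(2y) = 533/625 ≈ 0.852800

step 1 [0.5y] swap r/2=389/9611: DF=(1 − 389/9611·(0))/(1+389/9611) = 9611/10000 ≈ 0.961100
step 2 [1y] zero: DF = P = 584/625 ≈ 0.934400
step 3 [1.5y] bond c/2=23/800: DF=(7717869/8000000 − 23/800·(0.961100+0.934400))/(1+23/800) = 553/625 ≈ 0.884800
step 4 [2y] zero: DF = P = 533/625 ≈ 0.852800
step 5 [2.5y] zero: DF = P = 104/125 ≈ 0.832000
step 6 [3y] zero: DF = P = 7967/10000 ≈ 0.796700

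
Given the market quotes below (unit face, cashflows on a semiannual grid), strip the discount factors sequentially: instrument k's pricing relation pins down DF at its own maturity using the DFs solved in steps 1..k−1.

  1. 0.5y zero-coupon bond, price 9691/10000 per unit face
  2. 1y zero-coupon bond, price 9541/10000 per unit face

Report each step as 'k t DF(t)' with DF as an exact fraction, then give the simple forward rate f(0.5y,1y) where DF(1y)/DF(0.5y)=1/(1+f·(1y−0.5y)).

step 1 [0.5y] zero: DF = P = 9691/10000 ≈ 0.969100
step 2 [1y] zero: DF = P = 9541/10000 ≈ 0.954100

1 1/2 9691/10000
2 1 9541/10000
f(0.5y,1y) = ((9691/10000)/(9541/10000) − 1)/(1/2) = 300/9541 ≈ 3.1443%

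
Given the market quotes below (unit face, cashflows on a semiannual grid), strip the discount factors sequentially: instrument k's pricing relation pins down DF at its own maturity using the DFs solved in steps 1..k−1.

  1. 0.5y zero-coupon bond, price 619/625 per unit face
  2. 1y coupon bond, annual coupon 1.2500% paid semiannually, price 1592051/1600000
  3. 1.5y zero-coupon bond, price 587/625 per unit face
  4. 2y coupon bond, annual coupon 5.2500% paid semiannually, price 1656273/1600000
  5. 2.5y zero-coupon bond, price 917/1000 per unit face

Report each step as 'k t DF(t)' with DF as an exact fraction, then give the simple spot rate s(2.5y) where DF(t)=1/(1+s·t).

1 1/2 619/625
2 1 9827/10000
3 3/2 587/625
4 2 4671/5000
5 5/2 917/1000
s(2.5y) = (1/(917/1000) − 1)/(5/2) = 166/4585 ≈ 3.6205%

step 1 [0.5y] zero: DF = P = 619/625 ≈ 0.990400
step 2 [1y] bond c/2=1/160: DF=(1592051/1600000 − 1/160·(0.990400))/(1+1/160) = 9827/10000 ≈ 0.982700
step 3 [1.5y] zero: DF = P = 587/625 ≈ 0.939200
step 4 [2y] bond c/2=21/800: DF=(1656273/1600000 − 21/800·(0.990400+0.982700+0.939200))/(1+21/800) = 4671/5000 ≈ 0.934200
step 5 [2.5y] zero: DF = P = 917/1000 ≈ 0.917000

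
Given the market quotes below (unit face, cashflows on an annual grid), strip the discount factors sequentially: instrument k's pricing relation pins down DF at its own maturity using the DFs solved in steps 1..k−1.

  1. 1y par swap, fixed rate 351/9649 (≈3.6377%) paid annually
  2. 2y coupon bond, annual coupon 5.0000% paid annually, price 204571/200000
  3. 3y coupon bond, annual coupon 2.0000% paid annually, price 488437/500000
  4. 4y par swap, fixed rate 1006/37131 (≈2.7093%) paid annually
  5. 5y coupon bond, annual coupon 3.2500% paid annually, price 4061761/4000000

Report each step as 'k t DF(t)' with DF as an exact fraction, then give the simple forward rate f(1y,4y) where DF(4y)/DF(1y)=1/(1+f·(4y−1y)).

step 1 [1y] swap r/1=351/9649: DF=(1 − 351/9649·(0))/(1+351/9649) = 9649/10000 ≈ 0.964900
step 2 [2y] bond c/1=1/20: DF=(204571/200000 − 1/20·(0.964900))/(1+1/20) = 4641/5000 ≈ 0.928200
step 3 [3y] bond c/1=1/50: DF=(488437/500000 − 1/50·(0.964900+0.928200))/(1+1/50) = 4603/5000 ≈ 0.920600
step 4 [4y] swap r/1=1006/37131: DF=(1 − 1006/37131·(0.964900+0.928200+0.920600))/(1+1006/37131) = 4497/5000 ≈ 0.899400
step 5 [5y] bond c/1=13/400: DF=(4061761/4000000 − 13/400·(0.964900+0.928200+0.920600+0.899400))/(1+13/400) = 4333/5000 ≈ 0.866600

1 1 9649/10000
2 2 4641/5000
3 3 4603/5000
4 4 4497/5000
5 5 4333/5000
f(1y,4y) = ((9649/10000)/(4497/5000) − 1)/(3) = 655/26982 ≈ 2.4275%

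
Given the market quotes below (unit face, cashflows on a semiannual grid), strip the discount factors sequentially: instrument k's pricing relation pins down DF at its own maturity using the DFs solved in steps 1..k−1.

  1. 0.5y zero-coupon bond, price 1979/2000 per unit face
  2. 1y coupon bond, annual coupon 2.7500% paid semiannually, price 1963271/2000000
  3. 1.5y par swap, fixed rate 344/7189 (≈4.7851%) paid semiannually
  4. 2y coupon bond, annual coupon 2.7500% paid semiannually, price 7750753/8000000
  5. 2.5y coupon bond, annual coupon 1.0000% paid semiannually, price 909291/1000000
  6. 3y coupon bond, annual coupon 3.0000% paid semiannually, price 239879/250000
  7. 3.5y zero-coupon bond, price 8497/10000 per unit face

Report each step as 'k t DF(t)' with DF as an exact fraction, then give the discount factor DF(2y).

1 1/2 1979/2000
2 1 9549/10000
3 3/2 582/625
4 2 9167/10000
5 5/2 8859/10000
6 3 4381/5000
7 7/2 8497/10000
DF(2y) = 9167/10000 ≈ 0.916700

step 1 [0.5y] zero: DF = P = 1979/2000 ≈ 0.989500
step 2 [1y] bond c/2=11/800: DF=(1963271/2000000 − 11/800·(0.989500))/(1+11/800) = 9549/10000 ≈ 0.954900
step 3 [1.5y] swap r/2=172/7189: DF=(1 − 172/7189·(0.989500+0.954900))/(1+172/7189) = 582/625 ≈ 0.931200
step 4 [2y] bond c/2=11/800: DF=(7750753/8000000 − 11/800·(0.989500+0.954900+0.931200))/(1+11/800) = 9167/10000 ≈ 0.916700
step 5 [2.5y] bond c/2=1/200: DF=(909291/1000000 − 1/200·(0.989500+0.954900+0.931200+0.916700))/(1+1/200) = 8859/10000 ≈ 0.885900
step 6 [3y] bond c/2=3/200: DF=(239879/250000 − 3/200·(0.989500+0.954900+0.931200+0.916700+0.885900))/(1+3/200) = 4381/5000 ≈ 0.876200
step 7 [3.5y] zero: DF = P = 8497/10000 ≈ 0.849700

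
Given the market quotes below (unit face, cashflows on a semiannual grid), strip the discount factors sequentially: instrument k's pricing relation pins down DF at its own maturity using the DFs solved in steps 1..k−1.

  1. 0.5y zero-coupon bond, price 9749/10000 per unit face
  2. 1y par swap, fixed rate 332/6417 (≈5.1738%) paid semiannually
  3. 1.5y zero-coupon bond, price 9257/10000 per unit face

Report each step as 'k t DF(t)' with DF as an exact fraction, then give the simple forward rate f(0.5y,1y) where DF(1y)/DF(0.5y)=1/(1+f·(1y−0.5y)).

1 1/2 9749/10000
2 1 4751/5000
3 3/2 9257/10000
f(0.5y,1y) = ((9749/10000)/(4751/5000) − 1)/(1/2) = 247/4751 ≈ 5.1989%

step 1 [0.5y] zero: DF = P = 9749/10000 ≈ 0.974900
step 2 [1y] swap r/2=166/6417: DF=(1 − 166/6417·(0.974900))/(1+166/6417) = 4751/5000 ≈ 0.950200
step 3 [1.5y] zero: DF = P = 9257/10000 ≈ 0.925700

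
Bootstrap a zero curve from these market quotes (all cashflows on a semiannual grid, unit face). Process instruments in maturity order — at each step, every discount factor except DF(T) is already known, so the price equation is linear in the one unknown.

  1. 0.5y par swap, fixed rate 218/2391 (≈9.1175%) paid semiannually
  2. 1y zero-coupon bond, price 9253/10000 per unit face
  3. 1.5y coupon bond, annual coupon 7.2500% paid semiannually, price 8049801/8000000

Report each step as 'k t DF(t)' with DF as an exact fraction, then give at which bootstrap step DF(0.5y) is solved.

step 1 [0.5y] swap r/2=109/2391: DF=(1 − 109/2391·(0))/(1+109/2391) = 2391/2500 ≈ 0.956400
step 2 [1y] zero: DF = P = 9253/10000 ≈ 0.925300
step 3 [1.5y] bond c/2=29/800: DF=(8049801/8000000 − 29/800·(0.956400+0.925300))/(1+29/800) = 2263/2500 ≈ 0.905200

1 1/2 2391/2500
2 1 9253/10000
3 3/2 2263/2500
DF(0.5y) is solved at step 1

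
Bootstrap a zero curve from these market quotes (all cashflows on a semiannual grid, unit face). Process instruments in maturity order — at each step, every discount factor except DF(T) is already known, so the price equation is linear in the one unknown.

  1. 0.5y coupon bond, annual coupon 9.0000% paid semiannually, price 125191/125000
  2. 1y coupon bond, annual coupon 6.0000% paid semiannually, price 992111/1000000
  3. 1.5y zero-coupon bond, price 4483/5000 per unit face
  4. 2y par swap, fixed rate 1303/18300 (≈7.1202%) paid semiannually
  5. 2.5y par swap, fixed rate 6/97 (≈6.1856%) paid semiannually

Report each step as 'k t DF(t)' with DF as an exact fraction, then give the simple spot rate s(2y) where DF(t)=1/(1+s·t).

step 1 [0.5y] bond c/2=9/200: DF=(125191/125000 − 9/200·(0))/(1+9/200) = 599/625 ≈ 0.958400
step 2 [1y] bond c/2=3/100: DF=(992111/1000000 − 3/100·(0.958400))/(1+3/100) = 9353/10000 ≈ 0.935300
step 3 [1.5y] zero: DF = P = 4483/5000 ≈ 0.896600
step 4 [2y] swap r/2=1303/36600: DF=(1 − 1303/36600·(0.958400+0.935300+0.896600))/(1+1303/36600) = 8697/10000 ≈ 0.869700
step 5 [2.5y] swap r/2=3/97: DF=(1 − 3/97·(0.958400+0.935300+0.896600+0.869700))/(1+3/97) = 4301/5000 ≈ 0.860200

1 1/2 599/625
2 1 9353/10000
3 3/2 4483/5000
4 2 8697/10000
5 5/2 4301/5000
s(2y) = (1/(8697/10000) − 1)/(2) = 1303/17394 ≈ 7.4911%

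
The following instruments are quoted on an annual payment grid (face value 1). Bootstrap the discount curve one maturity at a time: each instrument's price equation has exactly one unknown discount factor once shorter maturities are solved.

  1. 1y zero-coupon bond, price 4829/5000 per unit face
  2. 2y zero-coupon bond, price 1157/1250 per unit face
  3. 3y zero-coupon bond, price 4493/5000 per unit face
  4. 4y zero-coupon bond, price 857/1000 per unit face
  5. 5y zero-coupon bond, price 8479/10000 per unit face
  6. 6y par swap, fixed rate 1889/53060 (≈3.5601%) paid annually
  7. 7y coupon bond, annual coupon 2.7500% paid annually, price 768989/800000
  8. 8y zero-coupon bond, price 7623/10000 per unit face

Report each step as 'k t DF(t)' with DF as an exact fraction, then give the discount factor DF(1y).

step 1 [1y] zero: DF = P = 4829/5000 ≈ 0.965800
step 2 [2y] zero: DF = P = 1157/1250 ≈ 0.925600
step 3 [3y] zero: DF = P = 4493/5000 ≈ 0.898600
step 4 [4y] zero: DF = P = 857/1000 ≈ 0.857000
step 5 [5y] zero: DF = P = 8479/10000 ≈ 0.847900
step 6 [6y] swap r/1=1889/53060: DF=(1 − 1889/53060·(0.965800+0.925600+0.898600+0.857000+0.847900))/(1+1889/53060) = 8111/10000 ≈ 0.811100
step 7 [7y] bond c/1=11/400: DF=(768989/800000 − 11/400·(0.965800+0.925600+0.898600+0.857000+0.847900+0.811100))/(1+11/400) = 1587/2000 ≈ 0.793500
step 8 [8y] zero: DF = P = 7623/10000 ≈ 0.762300

1 1 4829/5000
2 2 1157/1250
3 3 4493/5000
4 4 857/1000
5 5 8479/10000
6 6 8111/10000
7 7 1587/2000
8 8 7623/10000
DF(1y) = 4829/5000 ≈ 0.965800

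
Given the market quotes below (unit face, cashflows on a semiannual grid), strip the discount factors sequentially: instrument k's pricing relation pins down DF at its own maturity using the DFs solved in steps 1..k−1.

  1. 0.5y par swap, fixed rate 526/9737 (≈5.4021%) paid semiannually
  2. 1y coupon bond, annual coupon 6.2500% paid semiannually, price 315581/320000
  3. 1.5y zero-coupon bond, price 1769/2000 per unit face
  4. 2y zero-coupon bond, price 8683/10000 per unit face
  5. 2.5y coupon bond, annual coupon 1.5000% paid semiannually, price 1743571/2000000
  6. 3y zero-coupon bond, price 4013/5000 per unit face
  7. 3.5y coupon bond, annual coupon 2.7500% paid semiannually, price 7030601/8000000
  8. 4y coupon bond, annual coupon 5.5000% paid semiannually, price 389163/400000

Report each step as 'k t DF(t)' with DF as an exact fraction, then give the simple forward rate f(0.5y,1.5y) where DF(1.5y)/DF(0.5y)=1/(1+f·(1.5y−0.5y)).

1 1/2 9737/10000
2 1 2317/2500
3 3/2 1769/2000
4 2 8683/10000
5 5/2 8381/10000
6 3 4013/5000
7 7/2 7951/10000
8 4 7839/10000
f(0.5y,1.5y) = ((9737/10000)/(1769/2000) − 1)/(1) = 892/8845 ≈ 10.0848%

step 1 [0.5y] swap r/2=263/9737: DF=(1 − 263/9737·(0))/(1+263/9737) = 9737/10000 ≈ 0.973700
step 2 [1y] bond c/2=1/32: DF=(315581/320000 − 1/32·(0.973700))/(1+1/32) = 2317/2500 ≈ 0.926800
step 3 [1.5y] zero: DF = P = 1769/2000 ≈ 0.884500
step 4 [2y] zero: DF = P = 8683/10000 ≈ 0.868300
step 5 [2.5y] bond c/2=3/400: DF=(1743571/2000000 − 3/400·(0.973700+0.926800+0.884500+0.868300))/(1+3/400) = 8381/10000 ≈ 0.838100
step 6 [3y] zero: DF = P = 4013/5000 ≈ 0.802600
step 7 [3.5y] bond c/2=11/800: DF=(7030601/8000000 − 11/800·(0.973700+0.926800+0.884500+0.868300+0.838100+0.802600))/(1+11/800) = 7951/10000 ≈ 0.795100
step 8 [4y] bond c/2=11/400: DF=(389163/400000 − 11/400·(0.973700+0.926800+0.884500+0.868300+0.838100+0.802600+0.795100))/(1+11/400) = 7839/10000 ≈ 0.783900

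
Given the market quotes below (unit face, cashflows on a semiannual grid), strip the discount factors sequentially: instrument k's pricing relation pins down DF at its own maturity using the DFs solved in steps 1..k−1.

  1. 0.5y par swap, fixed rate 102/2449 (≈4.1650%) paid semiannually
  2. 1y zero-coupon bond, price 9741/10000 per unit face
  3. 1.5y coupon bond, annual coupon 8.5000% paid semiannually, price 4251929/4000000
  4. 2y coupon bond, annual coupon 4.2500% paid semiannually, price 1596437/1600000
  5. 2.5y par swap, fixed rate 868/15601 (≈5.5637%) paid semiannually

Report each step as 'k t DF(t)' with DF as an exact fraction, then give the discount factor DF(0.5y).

step 1 [0.5y] swap r/2=51/2449: DF=(1 − 51/2449·(0))/(1+51/2449) = 2449/2500 ≈ 0.979600
step 2 [1y] zero: DF = P = 9741/10000 ≈ 0.974100
step 3 [1.5y] bond c/2=17/400: DF=(4251929/4000000 − 17/400·(0.979600+0.974100))/(1+17/400) = 47/50 ≈ 0.940000
step 4 [2y] bond c/2=17/800: DF=(1596437/1600000 − 17/800·(0.979600+0.974100+0.940000))/(1+17/800) = 573/625 ≈ 0.916800
step 5 [2.5y] swap r/2=434/15601: DF=(1 − 434/15601·(0.979600+0.974100+0.940000+0.916800))/(1+434/15601) = 4349/5000 ≈ 0.869800

1 1/2 2449/2500
2 1 9741/10000
3 3/2 47/50
4 2 573/625
5 5/2 4349/5000
DF(0.5y) = 2449/2500 ≈ 0.979600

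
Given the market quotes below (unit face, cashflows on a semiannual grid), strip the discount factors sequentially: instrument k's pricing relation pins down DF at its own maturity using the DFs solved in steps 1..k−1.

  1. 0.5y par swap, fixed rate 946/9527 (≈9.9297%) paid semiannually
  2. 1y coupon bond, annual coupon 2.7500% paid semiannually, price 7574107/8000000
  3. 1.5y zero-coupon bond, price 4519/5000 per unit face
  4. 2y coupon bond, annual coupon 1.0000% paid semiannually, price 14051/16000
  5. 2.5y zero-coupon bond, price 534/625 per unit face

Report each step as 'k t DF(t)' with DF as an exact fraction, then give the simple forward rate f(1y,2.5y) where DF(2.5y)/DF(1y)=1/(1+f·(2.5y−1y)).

step 1 [0.5y] swap r/2=473/9527: DF=(1 − 473/9527·(0))/(1+473/9527) = 9527/10000 ≈ 0.952700
step 2 [1y] bond c/2=11/800: DF=(7574107/8000000 − 11/800·(0.952700))/(1+11/800) = 921/1000 ≈ 0.921000
step 3 [1.5y] zero: DF = P = 4519/5000 ≈ 0.903800
step 4 [2y] bond c/2=1/200: DF=(14051/16000 − 1/200·(0.952700+0.921000+0.903800))/(1+1/200) = 43/50 ≈ 0.860000
step 5 [2.5y] zero: DF = P = 534/625 ≈ 0.854400

1 1/2 9527/10000
2 1 921/1000
3 3/2 4519/5000
4 2 43/50
5 5/2 534/625
f(1y,2.5y) = ((921/1000)/(534/625) − 1)/(3/2) = 37/712 ≈ 5.1966%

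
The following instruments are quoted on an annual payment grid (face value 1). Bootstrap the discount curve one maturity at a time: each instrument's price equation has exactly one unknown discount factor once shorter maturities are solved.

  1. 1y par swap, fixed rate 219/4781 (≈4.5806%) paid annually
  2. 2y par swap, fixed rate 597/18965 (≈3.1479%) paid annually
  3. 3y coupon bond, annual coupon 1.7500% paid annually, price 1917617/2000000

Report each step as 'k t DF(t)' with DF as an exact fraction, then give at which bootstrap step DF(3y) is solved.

step 1 [1y] swap r/1=219/4781: DF=(1 − 219/4781·(0))/(1+219/4781) = 4781/5000 ≈ 0.956200
step 2 [2y] swap r/1=597/18965: DF=(1 − 597/18965·(0.956200))/(1+597/18965) = 9403/10000 ≈ 0.940300
step 3 [3y] bond c/1=7/400: DF=(1917617/2000000 − 7/400·(0.956200+0.940300))/(1+7/400) = 9097/10000 ≈ 0.909700

1 1 4781/5000
2 2 9403/10000
3 3 9097/10000
DF(3y) is solved at step 3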